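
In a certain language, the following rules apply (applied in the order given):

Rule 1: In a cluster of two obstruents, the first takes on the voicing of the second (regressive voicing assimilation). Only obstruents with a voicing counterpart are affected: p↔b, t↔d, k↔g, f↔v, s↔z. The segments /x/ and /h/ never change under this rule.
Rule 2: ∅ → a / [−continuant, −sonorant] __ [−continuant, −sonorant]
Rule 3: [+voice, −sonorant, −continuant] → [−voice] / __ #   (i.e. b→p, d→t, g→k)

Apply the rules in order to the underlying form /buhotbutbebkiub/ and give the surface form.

buhodabudabepakiup

Rule 1 (regressive voicing assimilation): /t/ precedes the voiced obstruent /b/, so it voices to [d] by assimilation. /t/ precedes the voiced obstruent /b/, so it voices to [d] by assimilation. /b/ precedes the voiceless obstruent /k/, so it devoices to [p] by assimilation. /buhotbutbebkiub/ → buhodbudbepkiub.
Rule 2 (stop-cluster a-epenthesis): /d/ and /b/ form a stop–stop cluster, so [a] is inserted between them. /d/ and /b/ form a stop–stop cluster, so [a] is inserted between them. /p/ and /k/ form a stop–stop cluster, so [a] is inserted between them. /buhodbudbepkiub/ → buhodabudabepakiub.
Rule 3 (final devoicing): /b/ is a voiced stop in word-final position, so it devoices to [p]. /buhodabudabepakiub/ → buhodabudabepakiup.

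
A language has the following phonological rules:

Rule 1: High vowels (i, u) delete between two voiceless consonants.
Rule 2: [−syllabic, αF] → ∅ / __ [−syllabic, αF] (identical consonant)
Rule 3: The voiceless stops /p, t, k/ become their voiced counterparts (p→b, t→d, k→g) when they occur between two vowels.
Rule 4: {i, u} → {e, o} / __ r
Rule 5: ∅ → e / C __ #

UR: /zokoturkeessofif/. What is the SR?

zogodorkeesofe

Rule 1 (high vowel syncope): /i/ is a high vowel flanked by voiceless consonants /f/ and /f/, so it deletes. /zokoturkeessofif/ → zokoturkeessoff.
Rule 2 (degemination): /ss/ is a geminate; the first /s/ deletes. /ff/ is a geminate; the first /f/ deletes. /zokoturkeessoff/ → zokoturkeesof.
Rule 3 (intervocalic voicing): /k/ is a voiceless stop between vowels /o/ and /o/, so it voices to [g]. /t/ is a voiceless stop between vowels /o/ and /u/, so it voices to [d]. /zokoturkeesof/ → zogodurkeesof.
Rule 4 (pre-rhotic lowering): /u/ is a high vowel immediately before /r/, so it lowers to [o]. /zogodurkeesof/ → zogodorkeesof.
Rule 5 (final e-epenthesis): the form ends in the consonant /f/, so [e] is inserted word-finally. /zogodorkeesof/ → zogodorkeesofe.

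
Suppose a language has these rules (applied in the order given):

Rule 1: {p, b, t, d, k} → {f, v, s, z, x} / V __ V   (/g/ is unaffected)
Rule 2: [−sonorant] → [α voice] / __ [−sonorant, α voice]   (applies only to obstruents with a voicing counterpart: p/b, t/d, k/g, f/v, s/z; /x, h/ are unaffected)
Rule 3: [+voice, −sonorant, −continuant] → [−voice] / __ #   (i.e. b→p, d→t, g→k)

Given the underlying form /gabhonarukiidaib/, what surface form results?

Rule 1 (intervocalic spirantization): /k/ is a stop between vowels /u/ and /i/, so it spirantizes to the fricative [x]. /d/ is a stop between vowels /i/ and /a/, so it spirantizes to the fricative [z]. /gabhonarukiidaib/ → gabhonaruxiizaib.
Rule 2 (regressive voicing assimilation): /b/ precedes the voiceless obstruent /h/, so it devoices to [p] by assimilation. /gabhonaruxiizaib/ → gaphonaruxiizaib.
Rule 3 (final devoicing): /b/ is a voiced stop in word-final position, so it devoices to [p]. /gaphonaruxiizaib/ → gaphonaruxiizaip.

gaphonaruxiizaip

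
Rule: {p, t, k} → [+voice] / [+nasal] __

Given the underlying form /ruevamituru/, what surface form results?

ruevamituru

No segment of /ruevamituru/ meets the structural description of the rule, so the form surfaces unchanged.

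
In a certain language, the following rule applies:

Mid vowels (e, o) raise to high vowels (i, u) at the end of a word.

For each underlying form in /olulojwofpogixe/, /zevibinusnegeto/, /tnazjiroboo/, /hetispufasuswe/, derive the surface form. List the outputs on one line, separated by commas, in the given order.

/olulojwofpogixe/: /e/ is a mid vowel in word-final position, so it raises to [i]. → [olulojwofpogixi].
/zevibinusnegeto/: /o/ is a mid vowel in word-final position, so it raises to [u]. → [zevibinusnegetu].
/tnazjiroboo/: /o/ is a mid vowel in word-final position, so it raises to [u]. → [tnazjirobou].
/hetispufasuswe/: /e/ is a mid vowel in word-final position, so it raises to [i]. → [hetispufasuswi].

olulojwofpogixi, zevibinusnegetu, tnazjirobou, hetispufasuswi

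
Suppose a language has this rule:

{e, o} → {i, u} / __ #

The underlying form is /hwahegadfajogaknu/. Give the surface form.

No segment of /hwahegadfajogaknu/ meets the structural description of the rule, so the form surfaces unchanged.

hwahegadfajogaknu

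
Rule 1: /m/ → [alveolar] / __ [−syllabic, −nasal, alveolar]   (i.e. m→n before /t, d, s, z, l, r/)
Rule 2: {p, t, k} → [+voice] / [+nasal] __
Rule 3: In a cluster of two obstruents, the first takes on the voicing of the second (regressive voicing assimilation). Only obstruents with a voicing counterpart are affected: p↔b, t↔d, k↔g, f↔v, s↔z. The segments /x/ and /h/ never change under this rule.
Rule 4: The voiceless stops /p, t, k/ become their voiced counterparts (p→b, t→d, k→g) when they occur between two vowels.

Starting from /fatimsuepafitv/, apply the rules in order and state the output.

Rule 1 (nasal place assimilation): /m/ precedes the alveolar consonant /s/, so it assimilates in place to [n]. /fatimsuepafitv/ → fatinsuepafitv.
Rule 2 (post-nasal voicing): no segment meets the environment; /fatinsuepafitv/ is unchanged.
Rule 3 (regressive voicing assimilation): /t/ precedes the voiced obstruent /v/, so it voices to [d] by assimilation. /fatinsuepafitv/ → fatinsuepafidv.
Rule 4 (intervocalic voicing): /t/ is a voiceless stop between vowels /a/ and /i/, so it voices to [d]. /p/ is a voiceless stop between vowels /e/ and /a/, so it voices to [b]. /fatinsuepafidv/ → fadinsuebafidv.

fadinsuebafidv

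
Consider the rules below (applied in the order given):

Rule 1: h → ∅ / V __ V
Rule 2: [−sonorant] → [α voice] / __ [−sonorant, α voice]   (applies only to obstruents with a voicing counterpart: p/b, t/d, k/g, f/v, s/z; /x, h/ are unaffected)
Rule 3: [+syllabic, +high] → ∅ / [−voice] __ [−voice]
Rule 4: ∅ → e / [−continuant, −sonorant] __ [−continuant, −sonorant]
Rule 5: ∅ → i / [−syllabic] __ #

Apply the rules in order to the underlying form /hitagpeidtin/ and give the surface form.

Rule 1 (intervocalic h-deletion): no segment meets the environment; /hitagpeidtin/ is unchanged.
Rule 2 (regressive voicing assimilation): /g/ precedes the voiceless obstruent /p/, so it devoices to [k] by assimilation. /d/ precedes the voiceless obstruent /t/, so it devoices to [t] by assimilation. /hitagpeidtin/ → hitakpeittin.
Rule 3 (high vowel syncope): /i/ is a high vowel flanked by voiceless consonants /h/ and /t/, so it deletes. /hitakpeittin/ → htakpeittin.
Rule 4 (stop-cluster e-epenthesis): /k/ and /p/ form a stop–stop cluster, so [e] is inserted between them. /t/ and /t/ form a stop–stop cluster, so [e] is inserted between them. /htakpeittin/ → htakepeitetin.
Rule 5 (final i-epenthesis): the form ends in the consonant /n/, so [i] is inserted word-finally. /htakepeitetin/ → htakepeitetini.

htakepeitetini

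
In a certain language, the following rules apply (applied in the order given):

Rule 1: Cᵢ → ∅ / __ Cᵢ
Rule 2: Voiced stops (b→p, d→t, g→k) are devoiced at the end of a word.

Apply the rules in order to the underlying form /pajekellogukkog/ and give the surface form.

pajekelogukok

Rule 1 (degemination): /ll/ is a geminate; the first /l/ deletes. /kk/ is a geminate; the first /k/ deletes. /pajekellogukkog/ → pajekelogukog.
Rule 2 (final devoicing): /g/ is a voiced stop in word-final position, so it devoices to [k]. /pajekelogukog/ → pajekelogukok.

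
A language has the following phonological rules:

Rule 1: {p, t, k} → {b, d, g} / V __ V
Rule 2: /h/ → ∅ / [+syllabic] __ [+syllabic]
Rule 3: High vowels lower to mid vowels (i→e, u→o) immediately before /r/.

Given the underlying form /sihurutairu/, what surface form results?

Rule 1 (intervocalic voicing): /t/ is a voiceless stop between vowels /u/ and /a/, so it voices to [d]. /sihurutairu/ → sihurudairu.
Rule 2 (intervocalic h-deletion): /h/ occurs between vowels /i/ and /u/, so it deletes. /sihurudairu/ → siurudairu.
Rule 3 (pre-rhotic lowering): /u/ is a high vowel immediately before /r/, so it lowers to [o]. /i/ is a high vowel immediately before /r/, so it lowers to [e]. /siurudairu/ → siorudaeru.

siorudaeru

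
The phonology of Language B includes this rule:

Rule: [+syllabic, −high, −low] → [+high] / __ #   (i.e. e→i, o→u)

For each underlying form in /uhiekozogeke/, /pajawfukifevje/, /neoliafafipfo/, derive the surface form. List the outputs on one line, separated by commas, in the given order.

/uhiekozogeke/: /e/ is a mid vowel in word-final position, so it raises to [i]. → [uhiekozogeki].
/pajawfukifevje/: /e/ is a mid vowel in word-final position, so it raises to [i]. → [pajawfukifevji].
/neoliafafipfo/: /o/ is a mid vowel in word-final position, so it raises to [u]. → [neoliafafipfu].

uhiekozogeki, pajawfukifevji, neoliafafipfu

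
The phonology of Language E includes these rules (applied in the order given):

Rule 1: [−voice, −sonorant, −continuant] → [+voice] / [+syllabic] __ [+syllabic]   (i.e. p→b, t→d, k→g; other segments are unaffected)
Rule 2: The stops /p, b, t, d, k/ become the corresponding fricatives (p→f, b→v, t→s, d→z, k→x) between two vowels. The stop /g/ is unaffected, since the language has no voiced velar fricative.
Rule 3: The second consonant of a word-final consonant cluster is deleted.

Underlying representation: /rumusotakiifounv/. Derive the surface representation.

rumusozagiifoun

Rule 1 (intervocalic voicing): /t/ is a voiceless stop between vowels /o/ and /a/, so it voices to [d]. /k/ is a voiceless stop between vowels /a/ and /i/, so it voices to [g]. /rumusotakiifounv/ → rumusodagiifounv.
Rule 2 (intervocalic spirantization): /d/ is a stop between vowels /o/ and /a/, so it spirantizes to the fricative [z]. /rumusodagiifounv/ → rumusozagiifounv.
Rule 3 (final cluster simplification): /v/ is the second consonant of a word-final cluster /nv/, so it deletes. /rumusozagiifounv/ → rumusozagiifoun.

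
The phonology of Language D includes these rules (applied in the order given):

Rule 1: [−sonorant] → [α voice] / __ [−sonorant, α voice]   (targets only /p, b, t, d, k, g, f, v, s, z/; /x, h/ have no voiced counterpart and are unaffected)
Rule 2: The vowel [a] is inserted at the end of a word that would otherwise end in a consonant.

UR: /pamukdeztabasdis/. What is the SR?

Rule 1 (regressive voicing assimilation): /k/ precedes the voiced obstruent /d/, so it voices to [g] by assimilation. /z/ precedes the voiceless obstruent /t/, so it devoices to [s] by assimilation. /s/ precedes the voiced obstruent /d/, so it voices to [z] by assimilation. /pamukdeztabasdis/ → pamugdestabazdis.
Rule 2 (final a-epenthesis): the form ends in the consonant /s/, so [a] is inserted word-finally. /pamugdestabazdis/ → pamugdestabazdisa.

pamugdestabazdisa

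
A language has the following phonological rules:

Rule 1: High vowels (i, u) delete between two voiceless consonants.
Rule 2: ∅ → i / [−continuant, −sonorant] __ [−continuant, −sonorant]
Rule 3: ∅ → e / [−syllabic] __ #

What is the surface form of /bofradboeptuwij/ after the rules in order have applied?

bofradiboepituwije

Rule 1 (high vowel syncope): no segment meets the environment; /bofradboeptuwij/ is unchanged.
Rule 2 (stop-cluster i-epenthesis): /d/ and /b/ form a stop–stop cluster, so [i] is inserted between them. /p/ and /t/ form a stop–stop cluster, so [i] is inserted between them. /bofradboeptuwij/ → bofradiboepituwij.
Rule 3 (final e-epenthesis): the form ends in the consonant /j/, so [e] is inserted word-finally. /bofradiboepituwij/ → bofradiboepituwije.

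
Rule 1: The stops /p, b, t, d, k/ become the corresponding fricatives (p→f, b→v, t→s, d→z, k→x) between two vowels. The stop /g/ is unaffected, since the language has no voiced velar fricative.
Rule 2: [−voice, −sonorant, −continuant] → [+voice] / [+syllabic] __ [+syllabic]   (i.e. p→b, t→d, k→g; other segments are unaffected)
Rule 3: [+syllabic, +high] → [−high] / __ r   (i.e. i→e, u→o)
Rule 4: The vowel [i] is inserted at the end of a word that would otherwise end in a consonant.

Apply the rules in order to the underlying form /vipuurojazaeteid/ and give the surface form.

Rule 1 (intervocalic spirantization): /p/ is a stop between vowels /i/ and /u/, so it spirantizes to the fricative [f]. /t/ is a stop between vowels /e/ and /e/, so it spirantizes to the fricative [s]. /vipuurojazaeteid/ → vifuurojazaeseid.
Rule 2 (intervocalic voicing): no segment meets the environment; /vifuurojazaeseid/ is unchanged.
Rule 3 (pre-rhotic lowering): /u/ is a high vowel immediately before /r/, so it lowers to [o]. /vifuurojazaeseid/ → vifuorojazaeseid.
Rule 4 (final i-epenthesis): the form ends in the consonant /d/, so [i] is inserted word-finally. /vifuorojazaeseid/ → vifuorojazaeseidi.

vifuorojazaeseidi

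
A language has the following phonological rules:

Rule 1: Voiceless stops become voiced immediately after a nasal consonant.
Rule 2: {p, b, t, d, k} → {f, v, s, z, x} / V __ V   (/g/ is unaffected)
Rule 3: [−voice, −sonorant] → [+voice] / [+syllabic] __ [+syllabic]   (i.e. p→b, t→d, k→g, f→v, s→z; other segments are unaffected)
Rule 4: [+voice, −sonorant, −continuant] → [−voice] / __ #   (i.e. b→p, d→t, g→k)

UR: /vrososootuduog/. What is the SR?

Rule 1 (post-nasal voicing): no segment meets the environment; /vrososootuduog/ is unchanged.
Rule 2 (intervocalic spirantization): /t/ is a stop between vowels /o/ and /u/, so it spirantizes to the fricative [s]. /d/ is a stop between vowels /u/ and /u/, so it spirantizes to the fricative [z]. /vrososootuduog/ → vrososoosuzuog.
Rule 3 (intervocalic voicing): /s/ is a voiceless obstruent between vowels /o/ and /o/, so it voices to [z]. /s/ is a voiceless obstruent between vowels /o/ and /o/, so it voices to [z]. /s/ is a voiceless obstruent between vowels /o/ and /u/, so it voices to [z]. /vrososoosuzuog/ → vrozozoozuzuog.
Rule 4 (final devoicing): /g/ is a voiced stop in word-final position, so it devoices to [k]. /vrozozoozuzuog/ → vrozozoozuzuok.

vrozozoozuzuok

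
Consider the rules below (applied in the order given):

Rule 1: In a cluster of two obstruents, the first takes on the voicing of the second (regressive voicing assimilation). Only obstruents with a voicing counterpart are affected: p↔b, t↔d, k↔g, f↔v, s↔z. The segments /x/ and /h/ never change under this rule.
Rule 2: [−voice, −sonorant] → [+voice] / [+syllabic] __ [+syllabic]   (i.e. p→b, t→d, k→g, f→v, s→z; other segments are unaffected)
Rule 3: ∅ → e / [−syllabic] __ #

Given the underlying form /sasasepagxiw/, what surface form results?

sazazebakxiwe

Rule 1 (regressive voicing assimilation): /g/ precedes the voiceless obstruent /x/, so it devoices to [k] by assimilation. /sasasepagxiw/ → sasasepakxiw.
Rule 2 (intervocalic voicing): /s/ is a voiceless obstruent between vowels /a/ and /a/, so it voices to [z]. /s/ is a voiceless obstruent between vowels /a/ and /e/, so it voices to [z]. /p/ is a voiceless obstruent between vowels /e/ and /a/, so it voices to [b]. /sasasepakxiw/ → sazazebakxiw.
Rule 3 (final e-epenthesis): the form ends in the consonant /w/, so [e] is inserted word-finally. /sazazebakxiw/ → sazazebakxiwe.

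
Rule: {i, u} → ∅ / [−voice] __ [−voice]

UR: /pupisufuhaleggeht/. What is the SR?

/u/ is a high vowel flanked by voiceless consonants /p/ and /p/, so it deletes.
/i/ is a high vowel flanked by voiceless consonants /p/ and /s/, so it deletes.
/u/ is a high vowel flanked by voiceless consonants /s/ and /f/, so it deletes.
/u/ is a high vowel flanked by voiceless consonants /f/ and /h/, so it deletes.
Surface form: [ppsfhaleggeht].

ppsfhaleggeht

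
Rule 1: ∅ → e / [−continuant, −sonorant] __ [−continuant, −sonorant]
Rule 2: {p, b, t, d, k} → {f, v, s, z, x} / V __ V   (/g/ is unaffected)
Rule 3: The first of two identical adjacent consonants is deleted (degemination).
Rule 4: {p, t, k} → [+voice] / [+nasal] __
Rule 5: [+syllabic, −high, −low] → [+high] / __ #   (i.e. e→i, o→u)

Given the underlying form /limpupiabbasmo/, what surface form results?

Rule 1 (stop-cluster e-epenthesis): /b/ and /b/ form a stop–stop cluster, so [e] is inserted between them. /limpupiabbasmo/ → limpupiabebasmo.
Rule 2 (intervocalic spirantization): /p/ is a stop between vowels /u/ and /i/, so it spirantizes to the fricative [f]. /b/ is a stop between vowels /a/ and /e/, so it spirantizes to the fricative [v]. /b/ is a stop between vowels /e/ and /a/, so it spirantizes to the fricative [v]. /limpupiabebasmo/ → limpufiavevasmo.
Rule 3 (degemination): no segment meets the environment; /limpufiavevasmo/ is unchanged.
Rule 4 (post-nasal voicing): /p/ is a voiceless stop immediately after the nasal /m/, so it voices to [b]. /limpufiavevasmo/ → limbufiavevasmo.
Rule 5 (final vowel raising): /o/ is a mid vowel in word-final position, so it raises to [u]. /limbufiavevasmo/ → limbufiavevasmu.

limbufiavevasmu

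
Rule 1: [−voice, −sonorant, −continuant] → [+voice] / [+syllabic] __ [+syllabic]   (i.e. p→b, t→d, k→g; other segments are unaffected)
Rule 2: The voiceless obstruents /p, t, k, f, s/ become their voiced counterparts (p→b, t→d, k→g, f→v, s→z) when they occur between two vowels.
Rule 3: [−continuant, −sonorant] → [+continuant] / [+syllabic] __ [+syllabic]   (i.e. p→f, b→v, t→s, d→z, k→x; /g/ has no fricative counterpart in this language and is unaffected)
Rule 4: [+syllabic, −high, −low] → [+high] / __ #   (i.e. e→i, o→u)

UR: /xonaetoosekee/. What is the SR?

xonaezoozegei

Rule 1 (intervocalic voicing): /t/ is a voiceless stop between vowels /e/ and /o/, so it voices to [d]. /k/ is a voiceless stop between vowels /e/ and /e/, so it voices to [g]. /xonaetoosekee/ → xonaedoosegee.
Rule 2 (intervocalic voicing): /s/ is a voiceless obstruent between vowels /o/ and /e/, so it voices to [z]. /xonaedoosegee/ → xonaedoozegee.
Rule 3 (intervocalic spirantization): /d/ is a stop between vowels /e/ and /o/, so it spirantizes to the fricative [z]. /xonaedoozegee/ → xonaezoozegee.
Rule 4 (final vowel raising): /e/ is a mid vowel in word-final position, so it raises to [i]. /xonaezoozegee/ → xonaezoozegei.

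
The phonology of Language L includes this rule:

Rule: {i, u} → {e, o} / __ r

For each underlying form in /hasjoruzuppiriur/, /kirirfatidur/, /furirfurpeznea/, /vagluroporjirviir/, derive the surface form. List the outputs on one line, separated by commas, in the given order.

/hasjoruzuppiriur/: /i/ is a high vowel immediately before /r/, so it lowers to [e]. /u/ is a high vowel immediately before /r/, so it lowers to [o]. → [hasjoruzupperior].
/kirirfatidur/: /i/ is a high vowel immediately before /r/, so it lowers to [e]. /i/ is a high vowel immediately before /r/, so it lowers to [e]. /u/ is a high vowel immediately before /r/, so it lowers to [o]. → [kererfatidor].
/furirfurpeznea/: /u/ is a high vowel immediately before /r/, so it lowers to [o]. /i/ is a high vowel immediately before /r/, so it lowers to [e]. /u/ is a high vowel immediately before /r/, so it lowers to [o]. → [forerforpeznea].
/vagluroporjirviir/: /u/ is a high vowel immediately before /r/, so it lowers to [o]. /i/ is a high vowel immediately before /r/, so it lowers to [e]. /i/ is a high vowel immediately before /r/, so it lowers to [e]. → [vagloroporjervier].

hasjoruzupperior, kererfatidor, forerforpeznea, vagloroporjervier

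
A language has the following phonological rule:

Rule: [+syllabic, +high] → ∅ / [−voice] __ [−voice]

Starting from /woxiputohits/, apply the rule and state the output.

woxptohts

/i/ is a high vowel flanked by voiceless consonants /x/ and /p/, so it deletes.
/u/ is a high vowel flanked by voiceless consonants /p/ and /t/, so it deletes.
/i/ is a high vowel flanked by voiceless consonants /h/ and /t/, so it deletes.
Surface form: [woxptohts].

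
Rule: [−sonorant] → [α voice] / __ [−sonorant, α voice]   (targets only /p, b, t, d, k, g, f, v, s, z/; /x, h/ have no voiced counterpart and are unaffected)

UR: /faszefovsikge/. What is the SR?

/s/ precedes the voiced obstruent /z/, so it voices to [z] by assimilation.
/v/ precedes the voiceless obstruent /s/, so it devoices to [f] by assimilation.
/k/ precedes the voiced obstruent /g/, so it voices to [g] by assimilation.
The other instances of /f/, /z/, /s/, /g/ do not occur in the required environment and remain unchanged.
Surface form: [fazzefofsigge].

fazzefofsigge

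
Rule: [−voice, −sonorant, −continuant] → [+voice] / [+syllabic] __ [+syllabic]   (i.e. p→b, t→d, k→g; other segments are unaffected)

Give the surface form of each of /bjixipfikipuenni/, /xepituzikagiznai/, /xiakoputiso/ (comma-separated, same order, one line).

bjixipfigibuenni, xebiduzigagiznai, xiagobudiso

/bjixipfikipuenni/: /k/ is a voiceless stop between vowels /i/ and /i/, so it voices to [g]. /p/ is a voiceless stop between vowels /i/ and /u/, so it voices to [b]. → [bjixipfigibuenni].
/xepituzikagiznai/: /p/ is a voiceless stop between vowels /e/ and /i/, so it voices to [b]. /t/ is a voiceless stop between vowels /i/ and /u/, so it voices to [d]. /k/ is a voiceless stop between vowels /i/ and /a/, so it voices to [g]. → [xebiduzigagiznai].
/xiakoputiso/: /k/ is a voiceless stop between vowels /a/ and /o/, so it voices to [g]. /p/ is a voiceless stop between vowels /o/ and /u/, so it voices to [b]. /t/ is a voiceless stop between vowels /u/ and /i/, so it voices to [d]. → [xiagobudiso].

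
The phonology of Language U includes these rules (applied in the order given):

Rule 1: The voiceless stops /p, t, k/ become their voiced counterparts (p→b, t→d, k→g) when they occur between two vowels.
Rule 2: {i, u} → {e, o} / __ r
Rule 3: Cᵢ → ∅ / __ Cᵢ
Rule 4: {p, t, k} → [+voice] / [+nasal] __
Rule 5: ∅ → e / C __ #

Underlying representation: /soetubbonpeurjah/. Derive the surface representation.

Rule 1 (intervocalic voicing): /t/ is a voiceless stop between vowels /e/ and /u/, so it voices to [d]. /soetubbonpeurjah/ → soedubbonpeurjah.
Rule 2 (pre-rhotic lowering): /u/ is a high vowel immediately before /r/, so it lowers to [o]. /soedubbonpeurjah/ → soedubbonpeorjah.
Rule 3 (degemination): /bb/ is a geminate; the first /b/ deletes. /soedubbonpeorjah/ → soedubonpeorjah.
Rule 4 (post-nasal voicing): /p/ is a voiceless stop immediately after the nasal /n/, so it voices to [b]. /soedubonpeorjah/ → soedubonbeorjah.
Rule 5 (final e-epenthesis): the form ends in the consonant /h/, so [e] is inserted word-finally. /soedubonbeorjah/ → soedubonbeorjahe.

soedubonbeorjahe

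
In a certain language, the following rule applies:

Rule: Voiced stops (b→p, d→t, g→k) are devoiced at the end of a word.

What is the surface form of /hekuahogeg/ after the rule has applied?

Scanning /hekuahogeg/: /g/ at position 8 is not in the conditioning environment; /g/ is a voiced stop in word-final position, so it devoices to [k].
Result: [hekuahogek].

hekuahogek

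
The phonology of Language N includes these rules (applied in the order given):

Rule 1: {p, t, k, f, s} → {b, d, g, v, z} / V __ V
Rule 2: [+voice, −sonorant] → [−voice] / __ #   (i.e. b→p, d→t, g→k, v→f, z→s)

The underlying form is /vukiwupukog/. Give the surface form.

Rule 1 (intervocalic voicing): /k/ is a voiceless obstruent between vowels /u/ and /i/, so it voices to [g]. /p/ is a voiceless obstruent between vowels /u/ and /u/, so it voices to [b]. /k/ is a voiceless obstruent between vowels /u/ and /o/, so it voices to [g]. /vukiwupukog/ → vugiwubugog.
Rule 2 (final devoicing): /g/ is a voiced obstruent in word-final position, so it devoices to [k]. /vugiwubugog/ → vugiwubugok.

vugiwubugok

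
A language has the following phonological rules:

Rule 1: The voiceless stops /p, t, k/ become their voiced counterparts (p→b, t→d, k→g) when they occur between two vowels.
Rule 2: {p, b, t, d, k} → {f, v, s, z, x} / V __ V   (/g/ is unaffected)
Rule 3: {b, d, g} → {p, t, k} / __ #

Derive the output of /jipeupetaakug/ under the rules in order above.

Rule 1 (intervocalic voicing): /p/ is a voiceless stop between vowels /i/ and /e/, so it voices to [b]. /p/ is a voiceless stop between vowels /u/ and /e/, so it voices to [b]. /t/ is a voiceless stop between vowels /e/ and /a/, so it voices to [d]. /k/ is a voiceless stop between vowels /a/ and /u/, so it voices to [g]. /jipeupetaakug/ → jibeubedaagug.
Rule 2 (intervocalic spirantization): /b/ is a stop between vowels /i/ and /e/, so it spirantizes to the fricative [v]. /b/ is a stop between vowels /u/ and /e/, so it spirantizes to the fricative [v]. /d/ is a stop between vowels /e/ and /a/, so it spirantizes to the fricative [z]. /jibeubedaagug/ → jiveuvezaagug.
Rule 3 (final devoicing): /g/ is a voiced stop in word-final position, so it devoices to [k]. /jiveuvezaagug/ → jiveuvezaaguk.

jiveuvezaaguk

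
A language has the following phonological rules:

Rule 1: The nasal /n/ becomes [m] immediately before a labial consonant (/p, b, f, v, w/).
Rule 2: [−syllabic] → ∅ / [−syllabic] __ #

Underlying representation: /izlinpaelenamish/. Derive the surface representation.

izlimpaelenamis

Rule 1 (nasal place assimilation): /n/ precedes the labial consonant /p/, so it assimilates in place to [m]. /izlinpaelenamish/ → izlimpaelenamish.
Rule 2 (final cluster simplification): /h/ is the second consonant of a word-final cluster /sh/, so it deletes. /izlimpaelenamish/ → izlimpaelenamis.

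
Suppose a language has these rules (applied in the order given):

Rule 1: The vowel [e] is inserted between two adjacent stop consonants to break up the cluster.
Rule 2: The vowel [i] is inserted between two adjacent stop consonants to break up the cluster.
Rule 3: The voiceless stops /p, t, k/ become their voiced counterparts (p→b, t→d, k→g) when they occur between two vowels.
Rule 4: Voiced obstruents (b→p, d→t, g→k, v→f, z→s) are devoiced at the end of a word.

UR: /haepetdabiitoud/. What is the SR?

haebededabiidout

Rule 1 (stop-cluster e-epenthesis): /t/ and /d/ form a stop–stop cluster, so [e] is inserted between them. /haepetdabiitoud/ → haepetedabiitoud.
Rule 2 (stop-cluster i-epenthesis): no segment meets the environment; /haepetedabiitoud/ is unchanged.
Rule 3 (intervocalic voicing): /p/ is a voiceless stop between vowels /e/ and /e/, so it voices to [b]. /t/ is a voiceless stop between vowels /e/ and /e/, so it voices to [d]. /t/ is a voiceless stop between vowels /i/ and /o/, so it voices to [d]. /haepetedabiitoud/ → haebededabiidoud.
Rule 4 (final devoicing): /d/ is a voiced obstruent in word-final position, so it devoices to [t]. /haebededabiidoud/ → haebededabiidout.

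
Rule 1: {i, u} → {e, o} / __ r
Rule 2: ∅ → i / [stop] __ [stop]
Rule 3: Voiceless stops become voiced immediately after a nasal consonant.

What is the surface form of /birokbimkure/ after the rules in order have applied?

berokibimgore

Rule 1 (pre-rhotic lowering): /i/ is a high vowel immediately before /r/, so it lowers to [e]. /u/ is a high vowel immediately before /r/, so it lowers to [o]. /birokbimkure/ → berokbimkore.
Rule 2 (stop-cluster i-epenthesis): /k/ and /b/ form a stop–stop cluster, so [i] is inserted between them. /berokbimkore/ → berokibimkore.
Rule 3 (post-nasal voicing): /k/ is a voiceless stop immediately after the nasal /m/, so it voices to [g]. /berokibimkore/ → berokibimgore.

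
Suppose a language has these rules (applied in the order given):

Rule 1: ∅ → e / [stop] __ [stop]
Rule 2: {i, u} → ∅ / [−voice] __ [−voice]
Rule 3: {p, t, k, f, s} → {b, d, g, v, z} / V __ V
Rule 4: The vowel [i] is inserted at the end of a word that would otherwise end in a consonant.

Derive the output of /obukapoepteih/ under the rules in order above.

obugaboebedeihi

Rule 1 (stop-cluster e-epenthesis): /p/ and /t/ form a stop–stop cluster, so [e] is inserted between them. /obukapoepteih/ → obukapoepeteih.
Rule 2 (high vowel syncope): no segment meets the environment; /obukapoepeteih/ is unchanged.
Rule 3 (intervocalic voicing): /k/ is a voiceless obstruent between vowels /u/ and /a/, so it voices to [g]. /p/ is a voiceless obstruent between vowels /a/ and /o/, so it voices to [b]. /p/ is a voiceless obstruent between vowels /e/ and /e/, so it voices to [b]. /t/ is a voiceless obstruent between vowels /e/ and /e/, so it voices to [d]. /obukapoepeteih/ → obugaboebedeih.
Rule 4 (final i-epenthesis): the form ends in the consonant /h/, so [i] is inserted word-finally. /obugaboebedeih/ → obugaboebedeihi.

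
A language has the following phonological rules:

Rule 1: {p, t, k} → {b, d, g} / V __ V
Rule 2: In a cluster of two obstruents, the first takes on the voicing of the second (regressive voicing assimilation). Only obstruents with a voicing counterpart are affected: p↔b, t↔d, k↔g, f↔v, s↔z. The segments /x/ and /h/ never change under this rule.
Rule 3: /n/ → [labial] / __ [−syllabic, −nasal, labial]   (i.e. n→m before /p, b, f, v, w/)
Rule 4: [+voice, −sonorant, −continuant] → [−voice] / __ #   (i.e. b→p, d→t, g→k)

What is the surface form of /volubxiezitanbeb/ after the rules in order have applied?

Rule 1 (intervocalic voicing): /t/ is a voiceless stop between vowels /i/ and /a/, so it voices to [d]. /volubxiezitanbeb/ → volubxiezidanbeb.
Rule 2 (regressive voicing assimilation): /b/ precedes the voiceless obstruent /x/, so it devoices to [p] by assimilation. /volubxiezidanbeb/ → volupxiezidanbeb.
Rule 3 (nasal place assimilation): /n/ precedes the labial consonant /b/, so it assimilates in place to [m]. /volupxiezidanbeb/ → volupxiezidambeb.
Rule 4 (final devoicing): /b/ is a voiced stop in word-final position, so it devoices to [p]. /volupxiezidambeb/ → volupxiezidambep.

volupxiezidambep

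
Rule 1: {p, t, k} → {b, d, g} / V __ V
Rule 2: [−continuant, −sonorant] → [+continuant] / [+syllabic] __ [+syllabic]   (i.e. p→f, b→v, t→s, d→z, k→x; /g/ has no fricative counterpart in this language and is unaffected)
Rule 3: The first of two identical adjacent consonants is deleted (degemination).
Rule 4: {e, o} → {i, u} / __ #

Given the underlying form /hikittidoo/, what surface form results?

Rule 1 (intervocalic voicing): /k/ is a voiceless stop between vowels /i/ and /i/, so it voices to [g]. /hikittidoo/ → higittidoo.
Rule 2 (intervocalic spirantization): /d/ is a stop between vowels /i/ and /o/, so it spirantizes to the fricative [z]. /higittidoo/ → higittizoo.
Rule 3 (degemination): /tt/ is a geminate; the first /t/ deletes. /higittizoo/ → higitizoo.
Rule 4 (final vowel raising): /o/ is a mid vowel in word-final position, so it raises to [u]. /higitizoo/ → higitizou.

higitizou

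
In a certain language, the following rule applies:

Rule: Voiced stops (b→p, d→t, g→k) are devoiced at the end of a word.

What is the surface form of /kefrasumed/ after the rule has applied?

/d/ is a voiced stop in word-final position, so it devoices to [t].
Surface form: [kefrasumet].

kefrasumet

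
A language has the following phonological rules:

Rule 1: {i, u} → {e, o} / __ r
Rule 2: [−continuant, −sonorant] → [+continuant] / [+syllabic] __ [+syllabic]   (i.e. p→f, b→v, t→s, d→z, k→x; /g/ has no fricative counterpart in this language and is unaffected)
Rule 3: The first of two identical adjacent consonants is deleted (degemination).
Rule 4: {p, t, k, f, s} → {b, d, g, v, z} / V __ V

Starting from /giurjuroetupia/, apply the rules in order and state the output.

giorjoroezuvia

Rule 1 (pre-rhotic lowering): /u/ is a high vowel immediately before /r/, so it lowers to [o]. /u/ is a high vowel immediately before /r/, so it lowers to [o]. /giurjuroetupia/ → giorjoroetupia.
Rule 2 (intervocalic spirantization): /t/ is a stop between vowels /e/ and /u/, so it spirantizes to the fricative [s]. /p/ is a stop between vowels /u/ and /i/, so it spirantizes to the fricative [f]. /giorjoroetupia/ → giorjoroesufia.
Rule 3 (degemination): no segment meets the environment; /giorjoroesufia/ is unchanged.
Rule 4 (intervocalic voicing): /s/ is a voiceless obstruent between vowels /e/ and /u/, so it voices to [z]. /f/ is a voiceless obstruent between vowels /u/ and /i/, so it voices to [v]. /giorjoroesufia/ → giorjoroezuvia.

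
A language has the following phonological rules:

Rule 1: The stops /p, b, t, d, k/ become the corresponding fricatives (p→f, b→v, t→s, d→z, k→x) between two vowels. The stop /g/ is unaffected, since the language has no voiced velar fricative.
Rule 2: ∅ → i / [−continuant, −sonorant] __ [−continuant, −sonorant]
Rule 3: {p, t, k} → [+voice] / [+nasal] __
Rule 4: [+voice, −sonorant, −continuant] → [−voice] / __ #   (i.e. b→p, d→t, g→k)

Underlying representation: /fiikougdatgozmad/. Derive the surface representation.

Rule 1 (intervocalic spirantization): /k/ is a stop between vowels /i/ and /o/, so it spirantizes to the fricative [x]. /fiikougdatgozmad/ → fiixougdatgozmad.
Rule 2 (stop-cluster i-epenthesis): /g/ and /d/ form a stop–stop cluster, so [i] is inserted between them. /t/ and /g/ form a stop–stop cluster, so [i] is inserted between them. /fiixougdatgozmad/ → fiixougidatigozmad.
Rule 3 (post-nasal voicing): no segment meets the environment; /fiixougidatigozmad/ is unchanged.
Rule 4 (final devoicing): /d/ is a voiced stop in word-final position, so it devoices to [t]. /fiixougidatigozmad/ → fiixougidatigozmat.

fiixougidatigozmat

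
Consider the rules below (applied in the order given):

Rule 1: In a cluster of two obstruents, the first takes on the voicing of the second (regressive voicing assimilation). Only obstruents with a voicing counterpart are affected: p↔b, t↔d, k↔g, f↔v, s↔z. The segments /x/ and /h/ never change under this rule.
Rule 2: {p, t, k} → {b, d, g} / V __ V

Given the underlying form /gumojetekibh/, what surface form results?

gumojedegiph

Rule 1 (regressive voicing assimilation): /b/ precedes the voiceless obstruent /h/, so it devoices to [p] by assimilation. /gumojetekibh/ → gumojetekiph.
Rule 2 (intervocalic voicing): /t/ is a voiceless stop between vowels /e/ and /e/, so it voices to [d]. /k/ is a voiceless stop between vowels /e/ and /i/, so it voices to [g]. /gumojetekiph/ → gumojedegiph.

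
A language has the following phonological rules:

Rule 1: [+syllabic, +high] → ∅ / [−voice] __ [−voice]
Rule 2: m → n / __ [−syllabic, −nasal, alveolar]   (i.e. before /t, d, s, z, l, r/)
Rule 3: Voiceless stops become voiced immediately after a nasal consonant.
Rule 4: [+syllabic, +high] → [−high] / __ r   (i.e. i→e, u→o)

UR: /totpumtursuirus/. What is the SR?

Rule 1 (high vowel syncope): no segment meets the environment; /totpumtursuirus/ is unchanged.
Rule 2 (nasal place assimilation): /m/ precedes the alveolar consonant /t/, so it assimilates in place to [n]. /totpumtursuirus/ → totpuntursuirus.
Rule 3 (post-nasal voicing): /t/ is a voiceless stop immediately after the nasal /n/, so it voices to [d]. /totpuntursuirus/ → totpundursuirus.
Rule 4 (pre-rhotic lowering): /u/ is a high vowel immediately before /r/, so it lowers to [o]. /i/ is a high vowel immediately before /r/, so it lowers to [e]. /totpundursuirus/ → totpundorsuerus.

totpundorsuerus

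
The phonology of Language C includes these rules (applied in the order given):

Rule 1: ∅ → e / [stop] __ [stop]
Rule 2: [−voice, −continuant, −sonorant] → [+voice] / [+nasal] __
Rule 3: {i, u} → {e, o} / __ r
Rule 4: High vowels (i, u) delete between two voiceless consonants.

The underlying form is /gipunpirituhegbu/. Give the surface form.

Rule 1 (stop-cluster e-epenthesis): /g/ and /b/ form a stop–stop cluster, so [e] is inserted between them. /gipunpirituhegbu/ → gipunpirituhegebu.
Rule 2 (post-nasal voicing): /p/ is a voiceless stop immediately after the nasal /n/, so it voices to [b]. /gipunpirituhegebu/ → gipunbirituhegebu.
Rule 3 (pre-rhotic lowering): /i/ is a high vowel immediately before /r/, so it lowers to [e]. /gipunbirituhegebu/ → gipunberituhegebu.
Rule 4 (high vowel syncope): /u/ is a high vowel flanked by voiceless consonants /t/ and /h/, so it deletes. /gipunberituhegebu/ → gipunberithegebu.

gipunberithegebu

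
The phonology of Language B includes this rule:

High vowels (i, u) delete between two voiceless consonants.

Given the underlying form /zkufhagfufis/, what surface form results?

zkfhagffs

/u/ is a high vowel flanked by voiceless consonants /k/ and /f/, so it deletes.
/u/ is a high vowel flanked by voiceless consonants /f/ and /f/, so it deletes.
/i/ is a high vowel flanked by voiceless consonants /f/ and /s/, so it deletes.
Surface form: [zkfhagffs].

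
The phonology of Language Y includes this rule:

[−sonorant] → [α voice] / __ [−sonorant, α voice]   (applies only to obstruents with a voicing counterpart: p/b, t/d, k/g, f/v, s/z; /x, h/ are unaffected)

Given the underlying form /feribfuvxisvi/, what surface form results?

Scanning /feribfuvxisvi/: /f/ at position 1 is not in the conditioning environment; /b/ precedes the voiceless obstruent /f/, so it devoices to [p] by assimilation; /f/ at position 6 is not in the conditioning environment; /v/ precedes the voiceless obstruent /x/, so it devoices to [f] by assimilation; /s/ precedes the voiced obstruent /v/, so it voices to [z] by assimilation; /v/ at position 12 is not in the conditioning environment.
Result: [feripfufxizvi].

feripfufxizvi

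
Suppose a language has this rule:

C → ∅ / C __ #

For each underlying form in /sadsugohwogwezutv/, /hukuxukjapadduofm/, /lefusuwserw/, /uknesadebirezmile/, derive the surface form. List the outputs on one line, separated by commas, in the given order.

/sadsugohwogwezutv/: /v/ is the second consonant of a word-final cluster /tv/, so it deletes. → [sadsugohwogwezut].
/hukuxukjapadduofm/: /m/ is the second consonant of a word-final cluster /fm/, so it deletes. → [hukuxukjapadduof].
/lefusuwserw/: /w/ is the second consonant of a word-final cluster /rw/, so it deletes. → [lefusuwser].
/uknesadebirezmile/: the rule's environment is not met; surfaces unchanged as [uknesadebirezmile].

sadsugohwogwezut, hukuxukjapadduof, lefusuwser, uknesadebirezmile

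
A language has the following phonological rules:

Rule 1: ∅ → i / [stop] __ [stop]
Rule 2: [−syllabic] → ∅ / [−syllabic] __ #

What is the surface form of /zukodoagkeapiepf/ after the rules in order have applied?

Rule 1 (stop-cluster i-epenthesis): /g/ and /k/ form a stop–stop cluster, so [i] is inserted between them. /zukodoagkeapiepf/ → zukodoagikeapiepf.
Rule 2 (final cluster simplification): /f/ is the second consonant of a word-final cluster /pf/, so it deletes. /zukodoagikeapiepf/ → zukodoagikeapiep.

zukodoagikeapiep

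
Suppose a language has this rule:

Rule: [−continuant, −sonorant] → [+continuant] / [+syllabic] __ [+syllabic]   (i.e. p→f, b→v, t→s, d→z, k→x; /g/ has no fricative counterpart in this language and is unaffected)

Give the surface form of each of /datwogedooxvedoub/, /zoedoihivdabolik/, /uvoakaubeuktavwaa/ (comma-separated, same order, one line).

datwogezooxvezoub, zoezoihivdavolik, uvoaxauveuktavwaa

/datwogedooxvedoub/: /d/ is a stop between vowels /e/ and /o/, so it spirantizes to the fricative [z]. /d/ is a stop between vowels /e/ and /o/, so it spirantizes to the fricative [z]. → [datwogezooxvezoub].
/zoedoihivdabolik/: /d/ is a stop between vowels /e/ and /o/, so it spirantizes to the fricative [z]. /b/ is a stop between vowels /a/ and /o/, so it spirantizes to the fricative [v]. → [zoezoihivdavolik].
/uvoakaubeuktavwaa/: /k/ is a stop between vowels /a/ and /a/, so it spirantizes to the fricative [x]. /b/ is a stop between vowels /u/ and /e/, so it spirantizes to the fricative [v]. → [uvoaxauveuktavwaa].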